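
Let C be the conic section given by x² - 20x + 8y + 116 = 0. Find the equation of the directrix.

y = 0

Only x is squared. Complete the square in x: (x - 10)² = -8(y + 2).
Vertex (10, -2); 4p = -8 so p = -2. Opens down.
Directrix is the horizontal line y = k − p = -2 − (-2) = 0.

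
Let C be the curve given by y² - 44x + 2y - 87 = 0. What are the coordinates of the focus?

(9, -1)

Only y is squared. Complete the square in y: (y + 1)² = 44(x + 2).
Vertex (-2, -1); 4p = 44 so p = 11. Opens right.
Focus is p units from the vertex along the axis: (h + p, k).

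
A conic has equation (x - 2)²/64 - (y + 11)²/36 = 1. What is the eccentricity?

e = 5/4

Center (2, -11). The positive term is the x-term, so the transverse axis is horizontal; a² = 64, b² = 36.
c² = a² + b² = 100, so c = 10.
e = c/a = 10/8 = 5/4.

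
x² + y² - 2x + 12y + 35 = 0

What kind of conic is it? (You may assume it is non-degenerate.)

No xy term. Coefficients of x² and y² are A = 1, C = 1.
A = C (same sign) ⇒ circle.

circle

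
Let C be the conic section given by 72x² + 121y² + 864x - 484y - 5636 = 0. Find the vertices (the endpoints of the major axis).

(-17, 2) and (5, 2)

72(x² + 12x) + 121(y² - 4y) = 5636
Complete the square: 72(x + 6)² + 121(y - 2)² = 5636 + 2592 + 484 = 8712
Dividing both sides by 8712: (x + 6)²/121 + (y - 2)²/72 = 1
Ellipse, center (-6, 2), major axis horizontal; a² = 121, b² = 72.
a = 11. Vertices at (h ± a, k).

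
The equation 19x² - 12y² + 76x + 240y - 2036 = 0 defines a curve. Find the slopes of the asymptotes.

Collect terms: 19(x² + 4x) -12(y² - 20y) = 2036
Complete the square: 19(x + 2)² -12(y - 10)² = 2036 + 76 - 1200 = 912
Divide through by 912 to get (x + 2)²/48 - (y - 10)²/76 = 1.
Hyperbola, center (-2, 10), transverse axis horizontal; a² = 48, b² = 76.
For a horizontal hyperbola the asymptotes have slope ±b/a.
Here that is ±2√19/4√3 = ±√57/6.

√57/6 and -√57/6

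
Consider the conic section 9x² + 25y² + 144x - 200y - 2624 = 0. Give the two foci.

(-24, 4) and (8, 4)

Group: 9(x² + 16x) + 25(y² - 8y) = 2624
Completing the square gives 9(x + 8)² + 25(y - 4)² = 2624 + 576 + 400 = 3600.
Divide through by 3600 to get (x + 8)²/400 + (y - 4)²/144 = 1.
Ellipse, center (-8, 4), major axis horizontal; a² = 400, b² = 144.
c² = a² - b² = 400 - 144 = 256, so c = 16.
Foci lie on the horizontal axis through the center: (h ± c, k).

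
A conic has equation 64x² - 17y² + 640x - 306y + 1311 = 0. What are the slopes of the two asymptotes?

64(x² + 10x) -17(y² + 18y) = -1311
Completing the square gives 64(x + 5)² -17(y + 9)² = -1311 + 1600 - 1377 = -1088.
Divide through by -1088 to get (y + 9)²/64 - (x + 5)²/17 = 1.
Hyperbola, center (-5, -9), transverse axis vertical; a² = 64, b² = 17.
For a vertical hyperbola the asymptotes have slope ±a/b.
Here that is ±8/√17 = ±8√17/17.

8√17/17 and -8√17/17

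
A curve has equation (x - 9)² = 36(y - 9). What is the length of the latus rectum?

36

Vertex (9, 9); 4p = 36 so p = 9. Opens up.
Latus rectum length = |4p| = 36.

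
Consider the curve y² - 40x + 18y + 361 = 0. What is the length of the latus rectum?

Only y is squared. Complete the square in y: (y + 9)² = 40(x - 7).
Vertex (7, -9); 4p = 40 so p = 10. Opens right.
Latus rectum length = |4p| = 40.

40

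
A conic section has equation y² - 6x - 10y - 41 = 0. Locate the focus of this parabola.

Only y is squared. Complete the square in y: (y - 5)² = 6(x + 11).
Vertex (-11, 5); 4p = 6 so p = 3/2. Opens right.
Focus is p units from the vertex along the axis: (h + p, k).

(-19/2, 5)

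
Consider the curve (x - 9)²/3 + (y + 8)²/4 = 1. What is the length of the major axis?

Center (9, -8). The larger denominator 4 sits under the y-term, so the major axis is vertical; a² = 4, b² = 3.
a² = 4 so a = 2; the major axis has length 2a = 4.

4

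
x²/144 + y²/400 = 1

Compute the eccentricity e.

e = 4/5

Center (0, 0). The larger denominator 400 sits under the y-term, so the major axis is vertical; a² = 400, b² = 144.
c² = a² - b² = 256, so c = 16.
e = c/a = 16/20 = 4/5.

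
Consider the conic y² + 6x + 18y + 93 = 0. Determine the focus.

Only y is squared. Complete the square in y: (y + 9)² = -6(x + 2).
Vertex (-2, -9); 4p = -6 so p = -3/2. Opens left.
Focus is p units from the vertex along the axis: (h + p, k).

(-7/2, -9)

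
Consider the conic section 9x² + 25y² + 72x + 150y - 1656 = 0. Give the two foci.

9(x² + 8x) + 25(y² + 6y) = 1656
Completing the square gives 9(x + 4)² + 25(y + 3)² = 1656 + 144 + 225 = 2025.
Divide by 2025: (x + 4)²/225 + (y + 3)²/81 = 1
Ellipse, center (-4, -3), major axis horizontal; a² = 225, b² = 81.
c² = a² - b² = 225 - 81 = 144, so c = 12.
Foci lie on the horizontal axis through the center: (h ± c, k).

(-16, -3) and (8, -3)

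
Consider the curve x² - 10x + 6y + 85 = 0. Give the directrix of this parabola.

Only x is squared. Complete the square in x: (x - 5)² = -6(y + 10).
Vertex (5, -10); 4p = -6 so p = -3/2. Opens down.
Directrix is the horizontal line y = k − p = -10 − (-3/2) = -17/2.

y = -17/2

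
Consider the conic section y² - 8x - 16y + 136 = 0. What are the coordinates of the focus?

Only y is squared. Complete the square in y: (y - 8)² = 8(x - 9).
Vertex (9, 8); 4p = 8 so p = 2. Opens right.
Focus is p units from the vertex along the axis: (h + p, k).

(11, 8)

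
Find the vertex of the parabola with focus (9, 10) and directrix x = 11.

The vertex is the midpoint between the focus and the directrix along the axis of symmetry.
Axis is horizontal (directrix is vertical). Vertex x-coordinate = (9 + 11)/2 = 10; y-coordinate = 10.

(10, 10)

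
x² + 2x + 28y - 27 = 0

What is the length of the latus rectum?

28

Only x is squared. Complete the square in x: (x + 1)² = -28(y - 1).
Vertex (-1, 1); 4p = -28 so p = -7. Opens down.
Latus rectum length = |4p| = 28.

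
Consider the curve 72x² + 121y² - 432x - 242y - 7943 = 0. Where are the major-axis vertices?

(-8, 1) and (14, 1)

Group the x- and y-terms: 72(x² - 6x) + 121(y² - 2y) = 7943
72(x - 3)² + 121(y - 1)² = 7943 + 648 + 121 = 8712
Divide by 8712: (x - 3)²/121 + (y - 1)²/72 = 1
Ellipse, center (3, 1), major axis horizontal; a² = 121, b² = 72.
a = 11. Vertices at (h ± a, k).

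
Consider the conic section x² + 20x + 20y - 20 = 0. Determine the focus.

Only x is squared. Complete the square in x: (x + 10)² = -20(y - 6).
Vertex (-10, 6); 4p = -20 so p = -5. Opens down.
Focus is p units from the vertex along the axis: (h, k + p).

(-10, 1)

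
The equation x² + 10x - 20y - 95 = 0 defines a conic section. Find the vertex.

Only x is squared. Complete the square in x: (x + 5)² = 20(y + 6).
Vertex (-5, -6); 4p = 20 so p = 5. Opens up.

(-5, -6)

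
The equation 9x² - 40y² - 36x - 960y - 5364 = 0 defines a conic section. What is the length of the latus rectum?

80/3

Group: 9(x² - 4x) -40(y² + 24y) = 5364
9(x - 2)² -40(y + 12)² = 5364 + 36 - 5760 = -360
Divide by -360: (y + 12)²/9 - (x - 2)²/40 = 1
Hyperbola, center (2, -12), transverse axis vertical; a² = 9, b² = 40.
Latus rectum length = 2b²/a = 2·40/3 = 80/3.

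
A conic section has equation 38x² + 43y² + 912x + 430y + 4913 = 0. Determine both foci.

Collect terms: 38(x² + 24x) + 43(y² + 10y) = -4913
38(x + 12)² + 43(y + 5)² = -4913 + 5472 + 1075 = 1634
Divide through by 1634 to get (x + 12)²/43 + (y + 5)²/38 = 1.
Ellipse, center (-12, -5), major axis horizontal; a² = 43, b² = 38.
c² = a² - b² = 43 - 38 = 5, so c = √5.
Foci lie on the horizontal axis through the center: (h ± c, k).

(-12 - √5, -5) and (-12 + √5, -5)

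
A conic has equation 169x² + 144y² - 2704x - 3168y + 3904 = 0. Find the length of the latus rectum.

288/13

Collect terms: 169(x² - 16x) + 144(y² - 22y) = -3904
Complete the square: 169(x - 8)² + 144(y - 11)² = -3904 + 10816 + 17424 = 24336
Divide by 24336: (x - 8)²/144 + (y - 11)²/169 = 1
Ellipse, center (8, 11), major axis vertical; a² = 169, b² = 144.
Latus rectum length = 2b²/a = 2·144/13 = 288/13.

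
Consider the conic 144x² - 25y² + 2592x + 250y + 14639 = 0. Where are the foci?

(-9, -8) and (-9, 18)

Collect terms: 144(x² + 18x) -25(y² - 10y) = -14639
Complete the square: 144(x + 9)² -25(y - 5)² = -14639 + 11664 - 625 = -3600
Divide through by -3600 to get (y - 5)²/144 - (x + 9)²/25 = 1.
Hyperbola, center (-9, 5), transverse axis vertical; a² = 144, b² = 25.
c² = a² + b² = 144 + 25 = 169, so c = 13.
Foci lie on the vertical axis through the center: (h, k ± c).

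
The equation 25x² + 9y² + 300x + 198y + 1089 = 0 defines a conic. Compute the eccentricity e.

e = 4/5

Group: 25(x² + 12x) + 9(y² + 22y) = -1089
Complete the square in x and y: 25(x + 6)² + 9(y + 11)² = -1089 + 900 + 1089 = 900
Dividing both sides by 900: (x + 6)²/36 + (y + 11)²/100 = 1
Ellipse, center (-6, -11), major axis vertical; a² = 100, b² = 36.
c² = a² - b² = 64, so c = 8.
e = c/a = 8/10 = 4/5.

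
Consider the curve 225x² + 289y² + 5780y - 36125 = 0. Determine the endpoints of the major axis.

(-17, -10) and (17, -10)

Collect terms: 225x² + 289(y² + 20y) = 36125
Completing the square gives 225x² + 289(y + 10)² = 36125 + 0 + 28900 = 65025.
Dividing both sides by 65025: x²/289 + (y + 10)²/225 = 1
Ellipse, center (0, -10), major axis horizontal; a² = 289, b² = 225.
a = 17. Vertices at (h ± a, k).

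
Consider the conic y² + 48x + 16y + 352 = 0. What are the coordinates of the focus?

(-18, -8)

Only y is squared. Complete the square in y: (y + 8)² = -48(x + 6).
Vertex (-6, -8); 4p = -48 so p = -12. Opens left.
Focus is p units from the vertex along the axis: (h + p, k).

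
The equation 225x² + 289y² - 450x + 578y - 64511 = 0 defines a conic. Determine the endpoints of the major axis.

(-16, -1) and (18, -1)

225(x² - 2x) + 289(y² + 2y) = 64511
Complete the square: 225(x - 1)² + 289(y + 1)² = 64511 + 225 + 289 = 65025
Dividing both sides by 65025: (x - 1)²/289 + (y + 1)²/225 = 1
Ellipse, center (1, -1), major axis horizontal; a² = 289, b² = 225.
a = 17. Vertices at (h ± a, k).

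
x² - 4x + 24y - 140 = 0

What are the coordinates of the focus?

Only x is squared. Complete the square in x: (x - 2)² = -24(y - 6).
Vertex (2, 6); 4p = -24 so p = -6. Opens down.
Focus is p units from the vertex along the axis: (h, k + p).

(2, 0)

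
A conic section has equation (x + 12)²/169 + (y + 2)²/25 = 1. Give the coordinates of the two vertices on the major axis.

(-25, -2) and (1, -2)

Center (-12, -2). The larger denominator 169 sits under the x-term, so the major axis is horizontal; a² = 169, b² = 25.
a = 13. Vertices at (h ± a, k).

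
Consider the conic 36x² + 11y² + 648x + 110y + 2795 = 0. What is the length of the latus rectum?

Group: 36(x² + 18x) + 11(y² + 10y) = -2795
Completing the square gives 36(x + 9)² + 11(y + 5)² = -2795 + 2916 + 275 = 396.
Dividing both sides by 396: (x + 9)²/11 + (y + 5)²/36 = 1
Ellipse, center (-9, -5), major axis vertical; a² = 36, b² = 11.
Latus rectum length = 2b²/a = 2·11/6 = 11/3.

11/3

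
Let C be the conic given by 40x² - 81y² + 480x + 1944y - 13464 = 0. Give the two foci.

(-17, 12) and (5, 12)

Rearranging, 40(x² + 12x) -81(y² - 24y) = 13464.
Complete the square in x and y: 40(x + 6)² -81(y - 12)² = 13464 + 1440 - 11664 = 3240
Dividing both sides by 3240: (x + 6)²/81 - (y - 12)²/40 = 1
Hyperbola, center (-6, 12), transverse axis horizontal; a² = 81, b² = 40.
c² = a² + b² = 81 + 40 = 121, so c = 11.
Foci lie on the horizontal axis through the center: (h ± c, k).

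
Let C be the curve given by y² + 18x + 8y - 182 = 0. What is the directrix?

x = 31/2

Only y is squared. Complete the square in y: (y + 4)² = -18(x - 11).
Vertex (11, -4); 4p = -18 so p = -9/2. Opens left.
Directrix is the vertical line x = h − p = 11 − (-9/2) = 31/2.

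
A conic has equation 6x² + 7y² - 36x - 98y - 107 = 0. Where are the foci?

Group the x- and y-terms: 6(x² - 6x) + 7(y² - 14y) = 107
Complete the square in x and y: 6(x - 3)² + 7(y - 7)² = 107 + 54 + 343 = 504
Divide by 504: (x - 3)²/84 + (y - 7)²/72 = 1
Ellipse, center (3, 7), major axis horizontal; a² = 84, b² = 72.
c² = a² - b² = 84 - 72 = 12, so c = 2√3.
Foci lie on the horizontal axis through the center: (h ± c, k).

(3 - 2√3, 7) and (3 + 2√3, 7)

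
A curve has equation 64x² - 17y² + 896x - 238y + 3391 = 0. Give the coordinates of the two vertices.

Group: 64(x² + 14x) -17(y² + 14y) = -3391
64(x + 7)² -17(y + 7)² = -3391 + 3136 - 833 = -1088
Dividing both sides by -1088: (y + 7)²/64 - (x + 7)²/17 = 1
Hyperbola, center (-7, -7), transverse axis vertical; a² = 64, b² = 17.
a = 8. Vertices at (h, k ± a).

(-7, -15) and (-7, 1)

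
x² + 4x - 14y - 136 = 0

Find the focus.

(-2, -13/2)

Only x is squared. Complete the square in x: (x + 2)² = 14(y + 10).
Vertex (-2, -10); 4p = 14 so p = 7/2. Opens up.
Focus is p units from the vertex along the axis: (h, k + p).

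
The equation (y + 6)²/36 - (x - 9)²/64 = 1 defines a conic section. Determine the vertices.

Center (9, -6). The positive term is the y-term, so the transverse axis is vertical; a² = 36, b² = 64.
a = 6. Vertices at (h, k ± a).

(9, -12) and (9, 0)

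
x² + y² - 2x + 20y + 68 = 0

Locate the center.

Group the x- and y-terms: (x² - 2x) + (y² + 20y) = -68
Completing the square gives (x - 1)² + (y + 10)² = -68 + 1 + 100 = 33.
So (x - 1)² + (y + 10)² = 33.
Circle centered at (1, -10) with r² = 33.

(1, -10)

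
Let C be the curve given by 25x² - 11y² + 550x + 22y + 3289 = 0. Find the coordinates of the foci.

(-11, -5) and (-11, 7)

Group: 25(x² + 22x) -11(y² - 2y) = -3289
Complete the square in x and y: 25(x + 11)² -11(y - 1)² = -3289 + 3025 - 11 = -275
Divide through by -275 to get (y - 1)²/25 - (x + 11)²/11 = 1.
Hyperbola, center (-11, 1), transverse axis vertical; a² = 25, b² = 11.
c² = a² + b² = 25 + 11 = 36, so c = 6.
Foci lie on the vertical axis through the center: (h, k ± c).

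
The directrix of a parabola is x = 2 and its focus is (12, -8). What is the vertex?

The vertex is the midpoint between the focus and the directrix along the axis of symmetry.
Axis is horizontal (directrix is vertical). Vertex x-coordinate = (12 + 2)/2 = 7; y-coordinate = -8.

(7, -8)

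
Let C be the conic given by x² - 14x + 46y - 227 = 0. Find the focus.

Only x is squared. Complete the square in x: (x - 7)² = -46(y - 6).
Vertex (7, 6); 4p = -46 so p = -23/2. Opens down.
Focus is p units from the vertex along the axis: (h, k + p).

(7, -11/2)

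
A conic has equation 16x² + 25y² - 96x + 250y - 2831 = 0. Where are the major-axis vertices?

Group the x- and y-terms: 16(x² - 6x) + 25(y² + 10y) = 2831
Complete the square: 16(x - 3)² + 25(y + 5)² = 2831 + 144 + 625 = 3600
Divide by 3600: (x - 3)²/225 + (y + 5)²/144 = 1
Ellipse, center (3, -5), major axis horizontal; a² = 225, b² = 144.
a = 15. Vertices at (h ± a, k).

(-12, -5) and (18, -5)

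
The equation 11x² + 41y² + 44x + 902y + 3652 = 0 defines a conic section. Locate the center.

Collect terms: 11(x² + 4x) + 41(y² + 22y) = -3652
11(x + 2)² + 41(y + 11)² = -3652 + 44 + 4961 = 1353
Dividing both sides by 1353: (x + 2)²/123 + (y + 11)²/33 = 1
Ellipse with center (-2, -11).

(-2, -11)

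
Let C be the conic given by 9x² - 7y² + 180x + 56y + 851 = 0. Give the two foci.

Group: 9(x² + 20x) -7(y² - 8y) = -851
Complete the square in x and y: 9(x + 10)² -7(y - 4)² = -851 + 900 - 112 = -63
Dividing both sides by -63: (y - 4)²/9 - (x + 10)²/7 = 1
Hyperbola, center (-10, 4), transverse axis vertical; a² = 9, b² = 7.
c² = a² + b² = 9 + 7 = 16, so c = 4.
Foci lie on the vertical axis through the center: (h, k ± c).

(-10, 0) and (-10, 8)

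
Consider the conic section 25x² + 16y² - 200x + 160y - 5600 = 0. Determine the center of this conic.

25(x² - 8x) + 16(y² + 10y) = 5600
25(x - 4)² + 16(y + 5)² = 5600 + 400 + 400 = 6400
Dividing both sides by 6400: (x - 4)²/256 + (y + 5)²/400 = 1
Ellipse with center (4, -5).

(4, -5)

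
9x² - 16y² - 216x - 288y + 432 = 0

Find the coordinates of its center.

Rearranging, 9(x² - 24x) -16(y² + 18y) = -432.
Complete the square: 9(x - 12)² -16(y + 9)² = -432 + 1296 - 1296 = -432
Divide through by -432 to get (y + 9)²/27 - (x - 12)²/48 = 1.
Hyperbola with center (12, -9).

(12, -9)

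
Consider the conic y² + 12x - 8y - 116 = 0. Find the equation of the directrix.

Only y is squared. Complete the square in y: (y - 4)² = -12(x - 11).
Vertex (11, 4); 4p = -12 so p = -3. Opens left.
Directrix is the vertical line x = h − p = 11 − (-3) = 14.

x = 14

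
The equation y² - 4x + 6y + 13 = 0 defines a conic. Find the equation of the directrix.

Only y is squared. Complete the square in y: (y + 3)² = 4(x - 1).
Vertex (1, -3); 4p = 4 so p = 1. Opens right.
Directrix is the vertical line x = h − p = 1 − (1) = 0.

x = 0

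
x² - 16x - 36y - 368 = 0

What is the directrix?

y = -21

Only x is squared. Complete the square in x: (x - 8)² = 36(y + 12).
Vertex (8, -12); 4p = 36 so p = 9. Opens up.
Directrix is the horizontal line y = k − p = -12 − (9) = -21.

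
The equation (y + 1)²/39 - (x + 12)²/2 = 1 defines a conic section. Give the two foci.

(-12, -1 - √41) and (-12, -1 + √41)

Center (-12, -1). The positive term is the y-term, so the transverse axis is vertical; a² = 39, b² = 2.
c² = a² + b² = 39 + 2 = 41, so c = √41.
Foci lie on the vertical axis through the center: (h, k ± c).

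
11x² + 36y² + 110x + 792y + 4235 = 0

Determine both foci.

Group: 11(x² + 10x) + 36(y² + 22y) = -4235
Completing the square gives 11(x + 5)² + 36(y + 11)² = -4235 + 275 + 4356 = 396.
Divide by 396: (x + 5)²/36 + (y + 11)²/11 = 1
Ellipse, center (-5, -11), major axis horizontal; a² = 36, b² = 11.
c² = a² - b² = 36 - 11 = 25, so c = 5.
Foci lie on the horizontal axis through the center: (h ± c, k).

(-10, -11) and (0, -11)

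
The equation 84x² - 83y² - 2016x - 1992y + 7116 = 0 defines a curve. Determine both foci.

Group the x- and y-terms: 84(x² - 24x) -83(y² + 24y) = -7116
Completing the square gives 84(x - 12)² -83(y + 12)² = -7116 + 12096 - 11952 = -6972.
Divide through by -6972 to get (y + 12)²/84 - (x - 12)²/83 = 1.
Hyperbola, center (12, -12), transverse axis vertical; a² = 84, b² = 83.
c² = a² + b² = 84 + 83 = 167, so c = √167.
Foci lie on the vertical axis through the center: (h, k ± c).

(12, -12 - √167) and (12, -12 + √167)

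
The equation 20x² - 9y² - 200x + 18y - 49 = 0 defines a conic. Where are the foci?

(5 - √87, 1) and (5 + √87, 1)

20(x² - 10x) -9(y² - 2y) = 49
Completing the square gives 20(x - 5)² -9(y - 1)² = 49 + 500 - 9 = 540.
Dividing both sides by 540: (x - 5)²/27 - (y - 1)²/60 = 1
Hyperbola, center (5, 1), transverse axis horizontal; a² = 27, b² = 60.
c² = a² + b² = 27 + 60 = 87, so c = √87.
Foci lie on the horizontal axis through the center: (h ± c, k).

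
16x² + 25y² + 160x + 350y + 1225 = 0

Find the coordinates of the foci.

Collect terms: 16(x² + 10x) + 25(y² + 14y) = -1225
Complete the square: 16(x + 5)² + 25(y + 7)² = -1225 + 400 + 1225 = 400
Dividing both sides by 400: (x + 5)²/25 + (y + 7)²/16 = 1
Ellipse, center (-5, -7), major axis horizontal; a² = 25, b² = 16.
c² = a² - b² = 25 - 16 = 9, so c = 3.
Foci lie on the horizontal axis through the center: (h ± c, k).

(-8, -7) and (-2, -7)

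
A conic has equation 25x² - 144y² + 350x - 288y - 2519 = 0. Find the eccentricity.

e = 13/12

25(x² + 14x) -144(y² + 2y) = 2519
Complete the square: 25(x + 7)² -144(y + 1)² = 2519 + 1225 - 144 = 3600
Dividing both sides by 3600: (x + 7)²/144 - (y + 1)²/25 = 1
Hyperbola, center (-7, -1), transverse axis horizontal; a² = 144, b² = 25.
c² = a² + b² = 169, so c = 13.
e = c/a = 13/12.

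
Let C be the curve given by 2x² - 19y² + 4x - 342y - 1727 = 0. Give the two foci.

(-1 - √105, -9) and (-1 + √105, -9)

Collect terms: 2(x² + 2x) -19(y² + 18y) = 1727
Complete the square: 2(x + 1)² -19(y + 9)² = 1727 + 2 - 1539 = 190
Divide through by 190 to get (x + 1)²/95 - (y + 9)²/10 = 1.
Hyperbola, center (-1, -9), transverse axis horizontal; a² = 95, b² = 10.
c² = a² + b² = 95 + 10 = 105, so c = √105.
Foci lie on the horizontal axis through the center: (h ± c, k).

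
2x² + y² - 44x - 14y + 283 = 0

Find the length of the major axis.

4√2

Rearranging, 2(x² - 22x) + (y² - 14y) = -283.
Completing the square gives 2(x - 11)² + (y - 7)² = -283 + 242 + 49 = 8.
Divide by 8: (x - 11)²/4 + (y - 7)²/8 = 1
Ellipse, center (11, 7), major axis vertical; a² = 8, b² = 4.
a² = 8 so a = 2√2; the major axis has length 2a = 4√2.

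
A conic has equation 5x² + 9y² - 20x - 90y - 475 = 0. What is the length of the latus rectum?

40/3

Rearranging, 5(x² - 4x) + 9(y² - 10y) = 475.
5(x - 2)² + 9(y - 5)² = 475 + 20 + 225 = 720
Dividing both sides by 720: (x - 2)²/144 + (y - 5)²/80 = 1
Ellipse, center (2, 5), major axis horizontal; a² = 144, b² = 80.
Latus rectum length = 2b²/a = 2·80/12 = 40/3.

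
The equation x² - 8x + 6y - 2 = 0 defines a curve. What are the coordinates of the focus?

(4, 3/2)

Only x is squared. Complete the square in x: (x - 4)² = -6(y - 3).
Vertex (4, 3); 4p = -6 so p = -3/2. Opens down.
Focus is p units from the vertex along the axis: (h, k + p).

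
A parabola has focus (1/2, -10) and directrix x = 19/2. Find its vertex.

(5, -10)

The vertex is the midpoint between the focus and the directrix along the axis of symmetry.
Axis is horizontal (directrix is vertical). Vertex x-coordinate = (1/2 + 19/2)/2 = 5; y-coordinate = -10.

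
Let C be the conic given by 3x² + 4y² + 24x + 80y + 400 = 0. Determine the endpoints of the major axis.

Group the x- and y-terms: 3(x² + 8x) + 4(y² + 20y) = -400
Completing the square gives 3(x + 4)² + 4(y + 10)² = -400 + 48 + 400 = 48.
Divide through by 48 to get (x + 4)²/16 + (y + 10)²/12 = 1.
Ellipse, center (-4, -10), major axis horizontal; a² = 16, b² = 12.
a = 4. Vertices at (h ± a, k).

(-8, -10) and (0, -10)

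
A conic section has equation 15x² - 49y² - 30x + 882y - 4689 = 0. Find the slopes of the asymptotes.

√15/7 and -√15/7

15(x² - 2x) -49(y² - 18y) = 4689
Completing the square gives 15(x - 1)² -49(y - 9)² = 4689 + 15 - 3969 = 735.
Divide through by 735 to get (x - 1)²/49 - (y - 9)²/15 = 1.
Hyperbola, center (1, 9), transverse axis horizontal; a² = 49, b² = 15.
For a horizontal hyperbola the asymptotes have slope ±b/a.
Here that is ±√15/7.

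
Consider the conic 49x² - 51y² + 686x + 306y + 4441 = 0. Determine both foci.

Collect terms: 49(x² + 14x) -51(y² - 6y) = -4441
Completing the square gives 49(x + 7)² -51(y - 3)² = -4441 + 2401 - 459 = -2499.
Divide by -2499: (y - 3)²/49 - (x + 7)²/51 = 1
Hyperbola, center (-7, 3), transverse axis vertical; a² = 49, b² = 51.
c² = a² + b² = 49 + 51 = 100, so c = 10.
Foci lie on the vertical axis through the center: (h, k ± c).

(-7, -7) and (-7, 13)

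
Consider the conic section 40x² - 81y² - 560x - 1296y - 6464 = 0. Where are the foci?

Rearranging, 40(x² - 14x) -81(y² + 16y) = 6464.
Complete the square: 40(x - 7)² -81(y + 8)² = 6464 + 1960 - 5184 = 3240
Dividing both sides by 3240: (x - 7)²/81 - (y + 8)²/40 = 1
Hyperbola, center (7, -8), transverse axis horizontal; a² = 81, b² = 40.
c² = a² + b² = 81 + 40 = 121, so c = 11.
Foci lie on the horizontal axis through the center: (h ± c, k).

(-4, -8) and (18, -8)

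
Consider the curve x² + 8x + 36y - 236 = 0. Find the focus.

(-4, -2)

Only x is squared. Complete the square in x: (x + 4)² = -36(y - 7).
Vertex (-4, 7); 4p = -36 so p = -9. Opens down.
Focus is p units from the vertex along the axis: (h, k + p).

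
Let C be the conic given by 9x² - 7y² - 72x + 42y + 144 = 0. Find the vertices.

(4, 0) and (4, 6)

Collect terms: 9(x² - 8x) -7(y² - 6y) = -144
9(x - 4)² -7(y - 3)² = -144 + 144 - 63 = -63
Divide through by -63 to get (y - 3)²/9 - (x - 4)²/7 = 1.
Hyperbola, center (4, 3), transverse axis vertical; a² = 9, b² = 7.
a = 3. Vertices at (h, k ± a).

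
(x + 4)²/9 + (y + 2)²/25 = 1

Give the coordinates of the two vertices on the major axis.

(-4, -7) and (-4, 3)

Center (-4, -2). The larger denominator 25 sits under the y-term, so the major axis is vertical; a² = 25, b² = 9.
a = 5. Vertices at (h, k ± a).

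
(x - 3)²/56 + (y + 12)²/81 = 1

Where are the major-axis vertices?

Center (3, -12). The larger denominator 81 sits under the y-term, so the major axis is vertical; a² = 81, b² = 56.
a = 9. Vertices at (h, k ± a).

(3, -21) and (3, -3)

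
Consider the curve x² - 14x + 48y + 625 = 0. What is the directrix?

Only x is squared. Complete the square in x: (x - 7)² = -48(y + 12).
Vertex (7, -12); 4p = -48 so p = -12. Opens down.
Directrix is the horizontal line y = k − p = -12 − (-12) = 0.

y = 0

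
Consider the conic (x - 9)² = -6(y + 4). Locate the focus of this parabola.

Vertex (9, -4); 4p = -6 so p = -3/2. Opens down.
Focus is p units from the vertex along the axis: (h, k + p).

(9, -11/2)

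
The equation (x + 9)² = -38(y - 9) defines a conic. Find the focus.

(-9, -1/2)

Vertex (-9, 9); 4p = -38 so p = -19/2. Opens down.
Focus is p units from the vertex along the axis: (h, k + p).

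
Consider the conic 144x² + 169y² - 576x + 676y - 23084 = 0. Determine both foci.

(-3, -2) and (7, -2)

Collect terms: 144(x² - 4x) + 169(y² + 4y) = 23084
Complete the square: 144(x - 2)² + 169(y + 2)² = 23084 + 576 + 676 = 24336
Dividing both sides by 24336: (x - 2)²/169 + (y + 2)²/144 = 1
Ellipse, center (2, -2), major axis horizontal; a² = 169, b² = 144.
c² = a² - b² = 169 - 144 = 25, so c = 5.
Foci lie on the horizontal axis through the center: (h ± c, k).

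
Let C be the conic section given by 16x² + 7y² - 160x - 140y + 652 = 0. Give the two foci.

(5, 4) and (5, 16)

Rearranging, 16(x² - 10x) + 7(y² - 20y) = -652.
Completing the square gives 16(x - 5)² + 7(y - 10)² = -652 + 400 + 700 = 448.
Divide by 448: (x - 5)²/28 + (y - 10)²/64 = 1
Ellipse, center (5, 10), major axis vertical; a² = 64, b² = 28.
c² = a² - b² = 64 - 28 = 36, so c = 6.
Foci lie on the vertical axis through the center: (h, k ± c).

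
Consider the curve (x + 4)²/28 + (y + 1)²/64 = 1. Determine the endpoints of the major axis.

Center (-4, -1). The larger denominator 64 sits under the y-term, so the major axis is vertical; a² = 64, b² = 28.
a = 8. Vertices at (h, k ± a).

(-4, -9) and (-4, 7)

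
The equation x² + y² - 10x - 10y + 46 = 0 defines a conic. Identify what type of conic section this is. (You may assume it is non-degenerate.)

circle

No xy term. Coefficients of x² and y² are A = 1, C = 1.
A = C (same sign) ⇒ circle.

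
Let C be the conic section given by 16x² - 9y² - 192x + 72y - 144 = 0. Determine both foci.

(-4, 4) and (16, 4)

Collect terms: 16(x² - 12x) -9(y² - 8y) = 144
Completing the square gives 16(x - 6)² -9(y - 4)² = 144 + 576 - 144 = 576.
Divide through by 576 to get (x - 6)²/36 - (y - 4)²/64 = 1.
Hyperbola, center (6, 4), transverse axis horizontal; a² = 36, b² = 64.
c² = a² + b² = 36 + 64 = 100, so c = 10.
Foci lie on the horizontal axis through the center: (h ± c, k).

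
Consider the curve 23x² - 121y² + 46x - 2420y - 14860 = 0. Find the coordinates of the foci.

(-13, -10) and (11, -10)

Group the x- and y-terms: 23(x² + 2x) -121(y² + 20y) = 14860
Completing the square gives 23(x + 1)² -121(y + 10)² = 14860 + 23 - 12100 = 2783.
Divide by 2783: (x + 1)²/121 - (y + 10)²/23 = 1
Hyperbola, center (-1, -10), transverse axis horizontal; a² = 121, b² = 23.
c² = a² + b² = 121 + 23 = 144, so c = 12.
Foci lie on the horizontal axis through the center: (h ± c, k).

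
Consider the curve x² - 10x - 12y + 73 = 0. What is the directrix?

y = 1

Only x is squared. Complete the square in x: (x - 5)² = 12(y - 4).
Vertex (5, 4); 4p = 12 so p = 3. Opens up.
Directrix is the horizontal line y = k − p = 4 − (3) = 1.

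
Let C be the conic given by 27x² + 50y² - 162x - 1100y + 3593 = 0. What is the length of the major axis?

20

Group: 27(x² - 6x) + 50(y² - 22y) = -3593
Complete the square: 27(x - 3)² + 50(y - 11)² = -3593 + 243 + 6050 = 2700
Dividing both sides by 2700: (x - 3)²/100 + (y - 11)²/54 = 1
Ellipse, center (3, 11), major axis horizontal; a² = 100, b² = 54.
a² = 100 so a = 10; the major axis has length 2a = 20.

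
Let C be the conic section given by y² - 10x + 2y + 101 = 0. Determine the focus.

(25/2, -1)

Only y is squared. Complete the square in y: (y + 1)² = 10(x - 10).
Vertex (10, -1); 4p = 10 so p = 5/2. Opens right.
Focus is p units from the vertex along the axis: (h + p, k).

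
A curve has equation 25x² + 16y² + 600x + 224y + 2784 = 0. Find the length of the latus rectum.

Rearranging, 25(x² + 24x) + 16(y² + 14y) = -2784.
25(x + 12)² + 16(y + 7)² = -2784 + 3600 + 784 = 1600
Dividing both sides by 1600: (x + 12)²/64 + (y + 7)²/100 = 1
Ellipse, center (-12, -7), major axis vertical; a² = 100, b² = 64.
Latus rectum length = 2b²/a = 2·64/10 = 64/5.

64/5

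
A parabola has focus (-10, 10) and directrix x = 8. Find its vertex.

(-1, 10)

The vertex is the midpoint between the focus and the directrix along the axis of symmetry.
Axis is horizontal (directrix is vertical). Vertex x-coordinate = (-10 + 8)/2 = -1; y-coordinate = 10.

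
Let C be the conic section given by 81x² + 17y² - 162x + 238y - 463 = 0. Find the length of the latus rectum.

34/9

81(x² - 2x) + 17(y² + 14y) = 463
81(x - 1)² + 17(y + 7)² = 463 + 81 + 833 = 1377
Divide by 1377: (x - 1)²/17 + (y + 7)²/81 = 1
Ellipse, center (1, -7), major axis vertical; a² = 81, b² = 17.
Latus rectum length = 2b²/a = 2·17/9 = 34/9.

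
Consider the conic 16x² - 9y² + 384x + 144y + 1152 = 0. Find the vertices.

(-18, 8) and (-6, 8)

16(x² + 24x) -9(y² - 16y) = -1152
16(x + 12)² -9(y - 8)² = -1152 + 2304 - 576 = 576
Divide by 576: (x + 12)²/36 - (y - 8)²/64 = 1
Hyperbola, center (-12, 8), transverse axis horizontal; a² = 36, b² = 64.
a = 6. Vertices at (h ± a, k).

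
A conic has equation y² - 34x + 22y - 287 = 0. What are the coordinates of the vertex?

(-12, -11)

Only y is squared. Complete the square in y: (y + 11)² = 34(x + 12).
Vertex (-12, -11); 4p = 34 so p = 17/2. Opens right.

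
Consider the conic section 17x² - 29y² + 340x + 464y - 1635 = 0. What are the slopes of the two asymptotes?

Group the x- and y-terms: 17(x² + 20x) -29(y² - 16y) = 1635
Complete the square in x and y: 17(x + 10)² -29(y - 8)² = 1635 + 1700 - 1856 = 1479
Divide by 1479: (x + 10)²/87 - (y - 8)²/51 = 1
Hyperbola, center (-10, 8), transverse axis horizontal; a² = 87, b² = 51.
For a horizontal hyperbola the asymptotes have slope ±b/a.
Here that is ±√51/√87 = ±√493/29.

√493/29 and -√493/29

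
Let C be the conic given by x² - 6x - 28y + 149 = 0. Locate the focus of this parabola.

(3, 12)

Only x is squared. Complete the square in x: (x - 3)² = 28(y - 5).
Vertex (3, 5); 4p = 28 so p = 7. Opens up.
Focus is p units from the vertex along the axis: (h, k + p).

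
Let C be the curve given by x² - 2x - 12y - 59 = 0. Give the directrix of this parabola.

Only x is squared. Complete the square in x: (x - 1)² = 12(y + 5).
Vertex (1, -5); 4p = 12 so p = 3. Opens up.
Directrix is the horizontal line y = k − p = -5 − (3) = -8.

y = -8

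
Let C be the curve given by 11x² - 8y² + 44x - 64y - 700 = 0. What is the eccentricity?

e = √38/4

Group: 11(x² + 4x) -8(y² + 8y) = 700
Completing the square gives 11(x + 2)² -8(y + 4)² = 700 + 44 - 128 = 616.
Divide through by 616 to get (x + 2)²/56 - (y + 4)²/77 = 1.
Hyperbola, center (-2, -4), transverse axis horizontal; a² = 56, b² = 77.
c² = a² + b² = 133, so c = √133.
e = c/a = √133/2√14 = √38/4.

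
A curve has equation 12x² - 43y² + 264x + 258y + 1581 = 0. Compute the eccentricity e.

Group: 12(x² + 22x) -43(y² - 6y) = -1581
Complete the square: 12(x + 11)² -43(y - 3)² = -1581 + 1452 - 387 = -516
Divide by -516: (y - 3)²/12 - (x + 11)²/43 = 1
Hyperbola, center (-11, 3), transverse axis vertical; a² = 12, b² = 43.
c² = a² + b² = 55, so c = √55.
e = c/a = √55/2√3 = √165/6.

e = √165/6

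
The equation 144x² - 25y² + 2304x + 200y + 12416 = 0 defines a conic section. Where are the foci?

(-8, -9) and (-8, 17)

Group: 144(x² + 16x) -25(y² - 8y) = -12416
Complete the square: 144(x + 8)² -25(y - 4)² = -12416 + 9216 - 400 = -3600
Dividing both sides by -3600: (y - 4)²/144 - (x + 8)²/25 = 1
Hyperbola, center (-8, 4), transverse axis vertical; a² = 144, b² = 25.
c² = a² + b² = 144 + 25 = 169, so c = 13.
Foci lie on the vertical axis through the center: (h, k ± c).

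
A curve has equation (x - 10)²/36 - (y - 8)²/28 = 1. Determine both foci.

Center (10, 8). The positive term is the x-term, so the transverse axis is horizontal; a² = 36, b² = 28.
c² = a² + b² = 36 + 28 = 64, so c = 8.
Foci lie on the horizontal axis through the center: (h ± c, k).

(2, 8) and (18, 8)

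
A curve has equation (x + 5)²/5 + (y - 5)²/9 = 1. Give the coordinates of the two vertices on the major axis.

Center (-5, 5). The larger denominator 9 sits under the y-term, so the major axis is vertical; a² = 9, b² = 5.
a = 3. Vertices at (h, k ± a).

(-5, 2) and (-5, 8)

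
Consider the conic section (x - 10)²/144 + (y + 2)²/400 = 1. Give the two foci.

Center (10, -2). The larger denominator 400 sits under the y-term, so the major axis is vertical; a² = 400, b² = 144.
c² = a² - b² = 400 - 144 = 256, so c = 16.
Foci lie on the vertical axis through the center: (h, k ± c).

(10, -18) and (10, 14)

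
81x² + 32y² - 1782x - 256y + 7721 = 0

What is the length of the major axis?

18

Group the x- and y-terms: 81(x² - 22x) + 32(y² - 8y) = -7721
Completing the square gives 81(x - 11)² + 32(y - 4)² = -7721 + 9801 + 512 = 2592.
Divide by 2592: (x - 11)²/32 + (y - 4)²/81 = 1
Ellipse, center (11, 4), major axis vertical; a² = 81, b² = 32.
a² = 81 so a = 9; the major axis has length 2a = 18.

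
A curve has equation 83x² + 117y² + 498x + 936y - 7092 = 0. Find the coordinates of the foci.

(-3 - √34, -4) and (-3 + √34, -4)

Rearranging, 83(x² + 6x) + 117(y² + 8y) = 7092.
Completing the square gives 83(x + 3)² + 117(y + 4)² = 7092 + 747 + 1872 = 9711.
Dividing both sides by 9711: (x + 3)²/117 + (y + 4)²/83 = 1
Ellipse, center (-3, -4), major axis horizontal; a² = 117, b² = 83.
c² = a² - b² = 117 - 83 = 34, so c = √34.
Foci lie on the horizontal axis through the center: (h ± c, k).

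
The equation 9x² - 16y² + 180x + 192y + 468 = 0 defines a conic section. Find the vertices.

9(x² + 20x) -16(y² - 12y) = -468
Completing the square gives 9(x + 10)² -16(y - 6)² = -468 + 900 - 576 = -144.
Divide by -144: (y - 6)²/9 - (x + 10)²/16 = 1
Hyperbola, center (-10, 6), transverse axis vertical; a² = 9, b² = 16.
a = 3. Vertices at (h, k ± a).

(-10, 3) and (-10, 9)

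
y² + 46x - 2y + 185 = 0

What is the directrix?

x = 15/2

Only y is squared. Complete the square in y: (y - 1)² = -46(x + 4).
Vertex (-4, 1); 4p = -46 so p = -23/2. Opens left.
Directrix is the vertical line x = h − p = -4 − (-23/2) = 15/2.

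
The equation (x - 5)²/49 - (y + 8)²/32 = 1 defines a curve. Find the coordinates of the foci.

(-4, -8) and (14, -8)

Center (5, -8). The positive term is the x-term, so the transverse axis is horizontal; a² = 49, b² = 32.
c² = a² + b² = 49 + 32 = 81, so c = 9.
Foci lie on the horizontal axis through the center: (h ± c, k).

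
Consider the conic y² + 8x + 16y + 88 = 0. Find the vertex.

(-3, -8)

Only y is squared. Complete the square in y: (y + 8)² = -8(x + 3).
Vertex (-3, -8); 4p = -8 so p = -2. Opens left.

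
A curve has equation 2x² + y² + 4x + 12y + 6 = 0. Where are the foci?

(-1, -10) and (-1, -2)

Collect terms: 2(x² + 2x) + (y² + 12y) = -6
2(x + 1)² + (y + 6)² = -6 + 2 + 36 = 32
Divide through by 32 to get (x + 1)²/16 + (y + 6)²/32 = 1.
Ellipse, center (-1, -6), major axis vertical; a² = 32, b² = 16.
c² = a² - b² = 32 - 16 = 16, so c = 4.
Foci lie on the vertical axis through the center: (h, k ± c).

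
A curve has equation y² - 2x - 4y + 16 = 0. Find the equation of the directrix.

Only y is squared. Complete the square in y: (y - 2)² = 2(x - 6).
Vertex (6, 2); 4p = 2 so p = 1/2. Opens right.
Directrix is the vertical line x = h − p = 6 − (1/2) = 11/2.

x = 11/2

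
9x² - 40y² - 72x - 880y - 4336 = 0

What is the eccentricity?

Group: 9(x² - 8x) -40(y² + 22y) = 4336
Complete the square in x and y: 9(x - 4)² -40(y + 11)² = 4336 + 144 - 4840 = -360
Dividing both sides by -360: (y + 11)²/9 - (x - 4)²/40 = 1
Hyperbola, center (4, -11), transverse axis vertical; a² = 9, b² = 40.
c² = a² + b² = 49, so c = 7.
e = c/a = 7/3.

e = 7/3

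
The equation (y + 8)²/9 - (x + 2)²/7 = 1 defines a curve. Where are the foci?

(-2, -12) and (-2, -4)

Center (-2, -8). The positive term is the y-term, so the transverse axis is vertical; a² = 9, b² = 7.
c² = a² + b² = 9 + 7 = 16, so c = 4.
Foci lie on the vertical axis through the center: (h, k ± c).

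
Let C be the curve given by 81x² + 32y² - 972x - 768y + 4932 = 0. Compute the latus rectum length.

Group: 81(x² - 12x) + 32(y² - 24y) = -4932
Complete the square: 81(x - 6)² + 32(y - 12)² = -4932 + 2916 + 4608 = 2592
Divide through by 2592 to get (x - 6)²/32 + (y - 12)²/81 = 1.
Ellipse, center (6, 12), major axis vertical; a² = 81, b² = 32.
Latus rectum length = 2b²/a = 2·32/9 = 64/9.

64/9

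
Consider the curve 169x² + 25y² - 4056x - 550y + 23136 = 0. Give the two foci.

(12, -1) and (12, 23)

169(x² - 24x) + 25(y² - 22y) = -23136
169(x - 12)² + 25(y - 11)² = -23136 + 24336 + 3025 = 4225
Dividing both sides by 4225: (x - 12)²/25 + (y - 11)²/169 = 1
Ellipse, center (12, 11), major axis vertical; a² = 169, b² = 25.
c² = a² - b² = 169 - 25 = 144, so c = 12.
Foci lie on the vertical axis through the center: (h, k ± c).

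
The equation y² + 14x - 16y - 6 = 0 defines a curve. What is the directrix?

x = 17/2

Only y is squared. Complete the square in y: (y - 8)² = -14(x - 5).
Vertex (5, 8); 4p = -14 so p = -7/2. Opens left.
Directrix is the vertical line x = h − p = 5 − (-7/2) = 17/2.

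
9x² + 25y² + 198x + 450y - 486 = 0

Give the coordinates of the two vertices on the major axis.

Group: 9(x² + 22x) + 25(y² + 18y) = 486
9(x + 11)² + 25(y + 9)² = 486 + 1089 + 2025 = 3600
Divide by 3600: (x + 11)²/400 + (y + 9)²/144 = 1
Ellipse, center (-11, -9), major axis horizontal; a² = 400, b² = 144.
a = 20. Vertices at (h ± a, k).

(-31, -9) and (9, -9)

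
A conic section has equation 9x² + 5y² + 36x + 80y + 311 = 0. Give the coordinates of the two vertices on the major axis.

(-2, -11) and (-2, -5)

Group: 9(x² + 4x) + 5(y² + 16y) = -311
Complete the square: 9(x + 2)² + 5(y + 8)² = -311 + 36 + 320 = 45
Divide through by 45 to get (x + 2)²/5 + (y + 8)²/9 = 1.
Ellipse, center (-2, -8), major axis vertical; a² = 9, b² = 5.
a = 3. Vertices at (h, k ± a).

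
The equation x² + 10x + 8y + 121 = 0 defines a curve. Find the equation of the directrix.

Only x is squared. Complete the square in x: (x + 5)² = -8(y + 12).
Vertex (-5, -12); 4p = -8 so p = -2. Opens down.
Directrix is the horizontal line y = k − p = -12 − (-2) = -10.

y = -10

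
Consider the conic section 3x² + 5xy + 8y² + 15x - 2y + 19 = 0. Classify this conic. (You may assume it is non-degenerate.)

A = 3, B = 5, C = 8.
Discriminant B² − 4AC = 5² − 4·3·8 = -71.
B² − 4AC < 0 ⇒ ellipse.

ellipse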